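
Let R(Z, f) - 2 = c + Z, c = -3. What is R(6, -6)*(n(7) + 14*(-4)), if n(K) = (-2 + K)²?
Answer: -155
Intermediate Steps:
R(Z, f) = -1 + Z (R(Z, f) = 2 + (-3 + Z) = -1 + Z)
R(6, -6)*(n(7) + 14*(-4)) = (-1 + 6)*((-2 + 7)² + 14*(-4)) = 5*(5² - 56) = 5*(25 - 56) = 5*(-31) = -155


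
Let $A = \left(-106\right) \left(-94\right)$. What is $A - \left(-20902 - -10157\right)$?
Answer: $20709$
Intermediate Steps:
$A = 9964$
$A - \left(-20902 - -10157\right) = 9964 - \left(-20902 - -10157\right) = 9964 - \left(-20902 + 10157\right) = 9964 - -10745 = 9964 + 10745 = 20709$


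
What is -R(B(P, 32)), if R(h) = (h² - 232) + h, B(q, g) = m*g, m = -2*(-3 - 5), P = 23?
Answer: -262424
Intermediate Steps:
m = 16 (m = -2*(-8) = 16)
B(q, g) = 16*g
R(h) = -232 + h + h² (R(h) = (-232 + h²) + h = -232 + h + h²)
-R(B(P, 32)) = -(-232 + 16*32 + (16*32)²) = -(-232 + 512 + 512²) = -(-232 + 512 + 262144) = -1*262424 = -262424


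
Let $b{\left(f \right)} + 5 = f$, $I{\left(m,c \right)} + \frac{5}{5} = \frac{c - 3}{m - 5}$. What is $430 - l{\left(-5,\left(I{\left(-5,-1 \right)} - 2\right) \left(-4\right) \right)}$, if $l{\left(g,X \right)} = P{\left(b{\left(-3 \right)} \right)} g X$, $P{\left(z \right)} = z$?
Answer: $14$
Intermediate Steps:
$I{\left(m,c \right)} = -1 + \frac{-3 + c}{-5 + m}$ ($I{\left(m,c \right)} = -1 + \frac{c - 3}{m - 5} = -1 + \frac{-3 + c}{-5 + m}$)
$b{\left(f \right)} = -5 + f$
$l{\left(g,X \right)} = - 8 X g$ ($l{\left(g,X \right)} = \left(-5 - 3\right) g X = - 8 g X = - 8 X g$)
$430 - l{\left(-5,\left(I{\left(-5,-1 \right)} - 2\right) \left(-4\right) \right)} = 430 - \left(-8\right) \left(\frac{2 - 1 - -5}{-5 - 5} - 2\right) \left(-4\right) \left(-5\right) = 430 - \left(-8\right) \left(\frac{2 - 1 + 5}{-10} - 2\right) \left(-4\right) \left(-5\right) = 430 - \left(-8\right) \left(\left(- \frac{1}{10}\right) 6 - 2\right) \left(-4\right) \left(-5\right) = 430 - \left(-8\right) \left(- \frac{3}{5} - 2\right) \left(-4\right) \left(-5\right) = 430 - \left(-8\right) \left(\left(- \frac{13}{5}\right) \left(-4\right)\right) \left(-5\right) = 430 - \left(-8\right) \frac{52}{5} \left(-5\right) = 430 - 416 = 14$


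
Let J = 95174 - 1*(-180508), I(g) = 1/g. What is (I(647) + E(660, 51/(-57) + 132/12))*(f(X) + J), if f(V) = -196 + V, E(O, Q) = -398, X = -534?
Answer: -70801514760/647 ≈ -1.0943e+8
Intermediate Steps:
J = 275682 (J = 95174 + 180508 = 275682)
(I(647) + E(660, 51/(-57) + 132/12))*(f(X) + J) = (1/647 - 398)*((-196 - 534) + 275682) = (1/647 - 398)*(-730 + 275682) = -257505/647*274952 = -70801514760/647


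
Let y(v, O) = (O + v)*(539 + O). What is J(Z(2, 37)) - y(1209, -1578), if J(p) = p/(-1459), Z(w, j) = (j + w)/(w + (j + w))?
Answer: -22934066268/59819 ≈ -3.8339e+5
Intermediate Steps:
Z(w, j) = (j + w)/(j + 2*w)
J(p) = -p/1459 (J(p) = p*(-1/1459) = -p/1459)
y(v, O) = (539 + O)*(O + v)
J(Z(2, 37)) - y(1209, -1578) = -(37 + 2)/(1459*(37 + 2*2)) - ((-1578)**2 + 539*(-1578) + 539*1209 - 1578*1209) = -39/(1459*(37 + 4)) - (2490084 - 850542 + 651651 - 1907802) = -39/(1459*41) - 1*383391 = -39/59819 - 383391 = -22934066268/59819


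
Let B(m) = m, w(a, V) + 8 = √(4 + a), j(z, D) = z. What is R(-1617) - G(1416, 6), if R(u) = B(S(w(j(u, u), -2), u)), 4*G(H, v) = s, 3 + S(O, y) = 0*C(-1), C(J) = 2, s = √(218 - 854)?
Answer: -3 - I*√159/2 ≈ -3.0 - 6.3048*I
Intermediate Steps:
s = 2*I*√159 (s = √(-636) = 2*I*√159 ≈ 25.219*I)
w(a, V) = -8 + √(4 + a)
S(O, y) = -3 (S(O, y) = -3 + 0*2 = -3 + 0 = -3)
G(H, v) = I*√159/2 (G(H, v) = (2*I*√159)/4 = I*√159/2)
R(u) = -3
R(-1617) - G(1416, 6) = -3 - I*√159/2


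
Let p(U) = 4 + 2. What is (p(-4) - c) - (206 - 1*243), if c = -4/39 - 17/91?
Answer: 11818/273 ≈ 43.289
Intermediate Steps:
p(U) = 6
c = -79/273 (c = -4*1/39 - 17*1/91 = -4/39 - 17/91 = -79/273 ≈ -0.28938)
(p(-4) - c) - (206 - 1*243) = (6 - 1*(-79/273)) - (206 - 1*243) = (6 + 79/273) - (206 - 243) = 1717/273 - 1*(-37) = 1717/273 + 37 = 11818/273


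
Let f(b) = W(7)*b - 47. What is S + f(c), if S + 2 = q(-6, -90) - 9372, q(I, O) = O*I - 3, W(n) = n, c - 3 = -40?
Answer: -9143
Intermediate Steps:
c = -37 (c = 3 - 40 = -37)
q(I, O) = -3 + I*O (q(I, O) = I*O - 3 = -3 + I*O)
f(b) = -47 + 7*b (f(b) = 7*b - 47 = -47 + 7*b)
S = -8837 (S = -2 + ((-3 - 6*(-90)) - 9372) = -2 + ((-3 + 540) - 9372) = -2 + (537 - 9372) = -2 - 8835 = -8837)
S + f(c) = -8837 + (-47 + 7*(-37)) = -8837 + (-47 - 259) = -8837 - 306 = -9143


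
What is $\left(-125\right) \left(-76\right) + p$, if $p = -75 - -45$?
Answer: $9470$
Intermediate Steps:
$p = -30$ ($p = -75 + 45 = -30$)
$\left(-125\right) \left(-76\right) + p = \left(-125\right) \left(-76\right) - 30 = 9500 - 30 = 9470$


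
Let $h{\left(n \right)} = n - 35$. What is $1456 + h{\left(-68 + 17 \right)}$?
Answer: $1370$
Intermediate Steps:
$h{\left(n \right)} = -35 + n$
$1456 + h{\left(-68 + 17 \right)} = 1456 + \left(-35 + \left(-68 + 17\right)\right) = 1456 - 86 = 1370$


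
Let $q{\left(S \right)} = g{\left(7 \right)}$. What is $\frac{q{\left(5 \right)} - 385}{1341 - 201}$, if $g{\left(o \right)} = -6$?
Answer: $- \frac{391}{1140} \approx -0.34298$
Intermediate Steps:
$q{\left(S \right)} = -6$
$\frac{q{\left(5 \right)} - 385}{1341 - 201} = \frac{-6 - 385}{1341 - 201} = - \frac{391}{1140}$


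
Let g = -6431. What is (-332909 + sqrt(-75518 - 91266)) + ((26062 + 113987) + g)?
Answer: -199291 + 8*I*sqrt(2606) ≈ -1.9929e+5 + 408.39*I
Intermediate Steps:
(-332909 + sqrt(-75518 - 91266)) + ((26062 + 113987) + g) = (-332909 + sqrt(-75518 - 91266)) + ((26062 + 113987) - 6431) = (-332909 + sqrt(-166784)) + (140049 - 6431) = (-332909 + 8*I*sqrt(2606)) + 133618 = -199291 + 8*I*sqrt(2606)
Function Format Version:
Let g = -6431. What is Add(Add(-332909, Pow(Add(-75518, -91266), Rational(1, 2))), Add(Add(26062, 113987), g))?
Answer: Add(-199291, Mul(8, I, Pow(2606, Rational(1, 2)))) ≈ Add(-1.9929e+5, Mul(408.39, I))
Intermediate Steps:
Add(Add(-332909, Pow(Add(-75518, -91266), Rational(1, 2))), Add(Add(26062, 113987), g)) = Add(Add(-332909, Pow(Add(-75518, -91266), Rational(1, 2))), Add(Add(26062, 113987), -6431)) = Add(Add(-332909, Pow(-166784, Rational(1, 2))), Add(140049, -6431)) = Add(Add(-332909, Mul(8, I, Pow(2606, Rational(1, 2)))), 133618) = Add(-199291, Mul(8, I, Pow(2606, Rational(1, 2))))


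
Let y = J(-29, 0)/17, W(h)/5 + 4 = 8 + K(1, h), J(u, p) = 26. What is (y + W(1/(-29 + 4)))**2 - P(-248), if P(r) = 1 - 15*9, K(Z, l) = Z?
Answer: 242127/289 ≈ 837.81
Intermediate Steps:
P(r) = -134 (P(r) = 1 - 135 = -134)
W(h) = 25 (W(h) = -20 + 5*(8 + 1) = -20 + 5*9 = -20 + 45 = 25)
y = 26/17 ≈ 1.5294
(y + W(1/(-29 + 4)))**2 - P(-248) = (26/17 + 25)**2 - 1*(-134) = (451/17)**2 + 134 = 203401/289 + 134 = 242127/289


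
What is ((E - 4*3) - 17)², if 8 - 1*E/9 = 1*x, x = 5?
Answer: 4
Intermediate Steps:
E = 27 (E = 72 - 9*5 = 72 - 45 = 27)
((E - 4*3) - 17)² = ((27 - 4*3) - 17)² = ((27 - 12) - 17)² = (15 - 17)² = (-2)² = 4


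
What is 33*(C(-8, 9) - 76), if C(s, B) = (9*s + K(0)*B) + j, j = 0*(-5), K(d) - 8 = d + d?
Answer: -2508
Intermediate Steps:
K(d) = 8 + 2*d (K(d) = 8 + (d + d) = 8 + 2*d)
j = 0
C(s, B) = 8*B + 9*s (C(s, B) = (9*s + (8 + 2*0)*B) + 0 = (9*s + (8 + 0)*B) + 0 = (9*s + 8*B) + 0 = (8*B + 9*s) + 0 = 8*B + 9*s)
33*(C(-8, 9) - 76) = 33*((8*9 + 9*(-8)) - 76) = 33*((72 - 72) - 76) = 33*(0 - 76) = 33*(-76) = -2508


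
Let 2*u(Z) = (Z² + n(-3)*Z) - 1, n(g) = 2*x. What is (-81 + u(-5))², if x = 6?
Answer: 9801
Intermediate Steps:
n(g) = 12 (n(g) = 2*6 = 12)
u(Z) = -½ + Z²/2 + 6*Z (u(Z) = ((Z² + 12*Z) - 1)/2 = (-1 + Z² + 12*Z)/2 = -½ + Z²/2 + 6*Z)
(-81 + u(-5))² = (-81 + (-½ + (½)*(-5)² + 6*(-5)))² = (-81 + (-½ + (½)*25 - 30))² = (-81 + (-½ + 25/2 - 30))² = (-81 - 18)² = (-99)² = 9801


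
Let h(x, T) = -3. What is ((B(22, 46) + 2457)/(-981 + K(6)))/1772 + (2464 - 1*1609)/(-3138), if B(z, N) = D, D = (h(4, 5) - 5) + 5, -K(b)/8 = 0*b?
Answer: -20749646/75762303 ≈ -0.27388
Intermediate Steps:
K(b) = 0 (K(b) = -0*b = -8*0 = 0)
D = -3 (D = (-3 - 5) + 5 = -8 + 5 = -3)
B(z, N) = -3
((B(22, 46) + 2457)/(-981 + K(6)))/1772 + (2464 - 1*1609)/(-3138) = ((-3 + 2457)/(-981 + 0))/1772 + (2464 - 1*1609)/(-3138) = (2454/(-981))*(1/1772) + (2464 - 1609)*(-1/3138) = (2454*(-1/981))*(1/1772) + 855*(-1/3138) = -818/327*1/1772 - 285/1046 = -409/289722 - 285/1046 = -20749646/75762303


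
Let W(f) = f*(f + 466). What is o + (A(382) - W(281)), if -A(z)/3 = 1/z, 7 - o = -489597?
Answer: 106844251/382 ≈ 2.7970e+5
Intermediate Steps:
o = 489604 (o = 7 - 1*(-489597) = 7 + 489597 = 489604)
A(z) = -3/z
W(f) = f*(466 + f)
o + (A(382) - W(281)) = 489604 + (-3/382 - 281*(466 + 281)) = 489604 + (-3*1/382 - 281*747) = 489604 + (-3/382 - 1*209907) = 489604 + (-3/382 - 209907) = 489604 - 80184477/382 = 106844251/382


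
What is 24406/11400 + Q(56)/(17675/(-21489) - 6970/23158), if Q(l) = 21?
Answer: -2637256525873/159342354300 ≈ -16.551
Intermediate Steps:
24406/11400 + Q(56)/(17675/(-21489) - 6970/23158) = 24406/11400 + 21/(17675/(-21489) - 6970/23158) = 24406*(1/11400) + 21/(17675*(-1/21489) - 6970*1/23158) = 12203/5700 + 21/(-17675/21489 - 3485/11579) = 12203/5700 + 21/(-279547990/248821131) = 12203/5700 + 21*(-248821131/279547990) = 12203/5700 - 5225243751/279547990 = -2637256525873/159342354300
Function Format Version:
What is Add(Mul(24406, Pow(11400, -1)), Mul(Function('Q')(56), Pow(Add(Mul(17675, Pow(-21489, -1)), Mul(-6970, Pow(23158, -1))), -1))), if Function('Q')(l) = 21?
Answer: Rational(-2637256525873, 159342354300) ≈ -16.551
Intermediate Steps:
Add(Mul(24406, Pow(11400, -1)), Mul(Function('Q')(56), Pow(Add(Mul(17675, Pow(-21489, -1)), Mul(-6970, Pow(23158, -1))), -1))) = Add(Mul(24406, Pow(11400, -1)), Mul(21, Pow(Add(Mul(17675, Pow(-21489, -1)), Mul(-6970, Pow(23158, -1))), -1))) = Add(Mul(24406, Rational(1, 11400)), Mul(21, Pow(Add(Mul(17675, Rational(-1, 21489)), Mul(-6970, Rational(1, 23158))), -1))) = Add(Rational(12203, 5700), Mul(21, Pow(Add(Rational(-17675, 21489), Rational(-3485, 11579)), -1))) = Add(Rational(12203, 5700), Mul(21, Pow(Rational(-279547990, 248821131), -1))) = Add(Rational(12203, 5700), Mul(21, Rational(-248821131, 279547990))) = Add(Rational(12203, 5700), Rational(-5225243751, 279547990)) = Rational(-2637256525873, 159342354300)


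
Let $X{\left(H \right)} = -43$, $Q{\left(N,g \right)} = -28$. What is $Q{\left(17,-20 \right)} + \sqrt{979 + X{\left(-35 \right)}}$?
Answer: $-28 + 6 \sqrt{26} \approx 2.5941$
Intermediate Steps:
$Q{\left(17,-20 \right)} + \sqrt{979 + X{\left(-35 \right)}} = -28 + \sqrt{979 - 43} = -28 + \sqrt{936} = -28 + 6 \sqrt{26}$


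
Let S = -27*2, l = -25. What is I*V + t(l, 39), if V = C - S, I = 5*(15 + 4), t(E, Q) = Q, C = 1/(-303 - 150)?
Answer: 2341462/453 ≈ 5168.8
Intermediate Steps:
S = -54
C = -1/453 (C = 1/(-453) = -1/453 ≈ -0.0022075)
I = 95 (I = 5*19 = 95)
V = 24461/453 (V = -1/453 - 1*(-54) = -1/453 + 54 = 24461/453 ≈ 53.998)
I*V + t(l, 39) = 95*(24461/453) + 39 = 2323795/453 + 39 = 2341462/453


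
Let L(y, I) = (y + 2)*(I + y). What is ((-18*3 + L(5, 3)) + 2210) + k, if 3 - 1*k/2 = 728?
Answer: 762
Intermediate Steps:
L(y, I) = (2 + y)*(I + y)
k = -1450 (k = 6 - 2*728 = 6 - 1456 = -1450)
((-18*3 + L(5, 3)) + 2210) + k = ((-18*3 + (5² + 2*3 + 2*5 + 3*5)) + 2210) - 1450 = ((-54 + (25 + 6 + 10 + 15)) + 2210) - 1450 = ((-54 + 56) + 2210) - 1450 = (2 + 2210) - 1450 = 2212 - 1450 = 762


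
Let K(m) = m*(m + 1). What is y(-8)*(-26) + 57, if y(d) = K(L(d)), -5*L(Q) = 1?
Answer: 1529/25 ≈ 61.160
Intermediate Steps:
L(Q) = -1/5 (L(Q) = -1/5*1 = -1/5)
K(m) = m*(1 + m)
y(d) = -4/25 (y(d) = -(1 - 1/5)/5 = -1/5*4/5 = -4/25)
y(-8)*(-26) + 57 = -4/25*(-26) + 57 = 104/25 + 57 = 1529/25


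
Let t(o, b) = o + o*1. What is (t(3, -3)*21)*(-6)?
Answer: -756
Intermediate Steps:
t(o, b) = 2*o (t(o, b) = o + o = 2*o)
(t(3, -3)*21)*(-6) = ((2*3)*21)*(-6) = (6*21)*(-6) = 126*(-6) = -756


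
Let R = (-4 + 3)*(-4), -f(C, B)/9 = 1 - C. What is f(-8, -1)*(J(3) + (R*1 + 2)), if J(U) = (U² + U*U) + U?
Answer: -2187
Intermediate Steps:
f(C, B) = -9 + 9*C (f(C, B) = -9*(1 - C) = -9 + 9*C)
J(U) = U + 2*U² (J(U) = (U² + U²) + U = 2*U² + U = U + 2*U²)
R = 4 (R = -1*(-4) = 4)
f(-8, -1)*(J(3) + (R*1 + 2)) = (-9 + 9*(-8))*(3*(1 + 2*3) + (4*1 + 2)) = (-9 - 72)*(3*(1 + 6) + (4 + 2)) = -81*(3*7 + 6) = -81*(21 + 6) = -81*27 = -2187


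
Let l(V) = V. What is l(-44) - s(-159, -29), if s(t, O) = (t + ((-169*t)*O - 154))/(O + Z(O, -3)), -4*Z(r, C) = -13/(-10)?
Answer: -31234492/1173 ≈ -26628.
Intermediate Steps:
Z(r, C) = -13/40 (Z(r, C) = -(-13)/(4*(-10)) = -(-13)*(-1)/(4*10) = -¼*13/10 = -13/40)
s(t, O) = (-154 + t - 169*O*t)/(-13/40 + O) (s(t, O) = (t + ((-169*t)*O - 154))/(O - 13/40) = (t + (-169*O*t - 154))/(-13/40 + O) = (t + (-154 - 169*O*t))/(-13/40 + O) = (-154 + t - 169*O*t)/(-13/40 + O))
l(-44) - s(-159, -29) = -44 - 40*(-154 - 159 - 169*(-29)*(-159))/(-13 + 40*(-29)) = -44 - 40*(-154 - 159 - 779259)/(-13 - 1160) = -44 - 40*(-779572)/(-1173) = -44 - 40*(-1)*(-779572)/1173 = -44 - 1*31182880/1173 = -44 - 31182880/1173 = -31234492/1173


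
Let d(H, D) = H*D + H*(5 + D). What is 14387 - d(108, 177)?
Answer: -24385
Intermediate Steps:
d(H, D) = D*H + H*(5 + D)
14387 - d(108, 177) = 14387 - 108*(5 + 2*177) = 14387 - 108*(5 + 354) = 14387 - 108*359 = 14387 - 1*38772 = 14387 - 38772 = -24385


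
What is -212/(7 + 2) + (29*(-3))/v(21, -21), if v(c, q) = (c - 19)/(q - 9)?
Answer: 11533/9 ≈ 1281.4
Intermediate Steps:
v(c, q) = (-19 + c)/(-9 + q)
-212/(7 + 2) + (29*(-3))/v(21, -21) = -212/(7 + 2) + (29*(-3))/(((-19 + 21)/(-9 - 21))) = -212/(1*9) - 87/(2/(-30)) = -212/9 - 87/((-1/30*2)) = -212*1/9 - 87/(-1/15) = -212/9 - 87*(-15) = -212/9 + 1305 = 11533/9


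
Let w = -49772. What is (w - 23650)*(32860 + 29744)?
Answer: -4596510888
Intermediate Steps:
(w - 23650)*(32860 + 29744) = (-49772 - 23650)*(32860 + 29744) = -73422*62604 = -4596510888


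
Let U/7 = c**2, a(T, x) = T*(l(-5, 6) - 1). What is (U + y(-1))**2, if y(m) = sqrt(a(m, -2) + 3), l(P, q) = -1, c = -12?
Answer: (1008 + sqrt(5))**2 ≈ 1.0206e+6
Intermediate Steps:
a(T, x) = -2*T (a(T, x) = T*(-1 - 1) = T*(-2) = -2*T)
y(m) = sqrt(3 - 2*m) (y(m) = sqrt(-2*m + 3) = sqrt(3 - 2*m))
U = 1008 (U = 7*(-12)**2 = 7*144 = 1008)
(U + y(-1))**2 = (1008 + sqrt(3 - 2*(-1)))**2 = (1008 + sqrt(3 + 2))**2 = (1008 + sqrt(5))**2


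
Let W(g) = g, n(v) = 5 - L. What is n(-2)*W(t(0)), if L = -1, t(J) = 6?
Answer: 36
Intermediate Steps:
n(v) = 6 (n(v) = 5 - 1*(-1) = 5 + 1 = 6)
n(-2)*W(t(0)) = 6*6 = 36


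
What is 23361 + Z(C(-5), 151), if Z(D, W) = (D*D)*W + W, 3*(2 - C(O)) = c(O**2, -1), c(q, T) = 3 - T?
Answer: 212212/9 ≈ 23579.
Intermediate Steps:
C(O) = 2/3 (C(O) = 2 - (3 - 1*(-1))/3 = 2 - (3 + 1)/3 = 2 - 1/3*4 = 2 - 4/3 = 2/3)
Z(D, W) = W + W*D**2 (Z(D, W) = D**2*W + W = W*D**2 + W = W + W*D**2)
23361 + Z(C(-5), 151) = 23361 + 151*(1 + (2/3)**2) = 23361 + 151*(1 + 4/9) = 23361 + 151*(13/9) = 23361 + 1963/9 = 212212/9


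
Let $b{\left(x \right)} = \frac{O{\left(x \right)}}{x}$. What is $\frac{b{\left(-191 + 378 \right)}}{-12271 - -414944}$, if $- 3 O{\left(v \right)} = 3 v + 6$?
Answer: $- \frac{189}{75299851} \approx -2.51 \cdot 10^{-6}$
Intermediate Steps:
$O{\left(v \right)} = -2 - v$ ($O{\left(v \right)} = - \frac{3 v + 6}{3} = - \frac{6 + 3 v}{3} = -2 - v$)
$b{\left(x \right)} = \frac{-2 - x}{x}$
$\frac{b{\left(-191 + 378 \right)}}{-12271 - -414944} = \frac{\frac{1}{-191 + 378} \left(-2 - \left(-191 + 378\right)\right)}{-12271 - -414944} = \frac{\frac{1}{187} \left(-2 - 187\right)}{-12271 + 414944} = \frac{\frac{1}{187} \left(-2 - 187\right)}{402673} = \frac{1}{187} \left(-189\right) \frac{1}{402673} = \left(- \frac{189}{187}\right) \frac{1}{402673} = - \frac{189}{75299851}$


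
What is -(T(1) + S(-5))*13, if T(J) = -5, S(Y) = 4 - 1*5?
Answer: 78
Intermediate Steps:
S(Y) = -1 (S(Y) = 4 - 5 = -1)
-(T(1) + S(-5))*13 = -(-5 - 1)*13 = -(-6)*13 = -1*(-78) = 78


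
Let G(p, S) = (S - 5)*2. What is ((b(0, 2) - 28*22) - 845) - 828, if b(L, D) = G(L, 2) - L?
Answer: -2295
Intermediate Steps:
G(p, S) = -10 + 2*S (G(p, S) = (-5 + S)*2 = -10 + 2*S)
b(L, D) = -6 - L (b(L, D) = (-10 + 2*2) - L = (-10 + 4) - L = -6 - L)
((b(0, 2) - 28*22) - 845) - 828 = (((-6 - 1*0) - 28*22) - 845) - 828 = (((-6 + 0) - 616) - 845) - 828 = ((-6 - 616) - 845) - 828 = (-622 - 845) - 828 = -1467 - 828 = -2295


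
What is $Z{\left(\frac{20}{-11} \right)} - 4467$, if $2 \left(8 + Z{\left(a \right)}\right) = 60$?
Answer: $-4445$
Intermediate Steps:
$Z{\left(a \right)} = 22$ ($Z{\left(a \right)} = -8 + \frac{1}{2} \cdot 60 = -8 + 30 = 22$)
$Z{\left(\frac{20}{-11} \right)} - 4467 = 22 - 4467 = -4445$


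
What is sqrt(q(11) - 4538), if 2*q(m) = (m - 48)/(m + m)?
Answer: I*sqrt(2196799)/22 ≈ 67.371*I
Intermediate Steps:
q(m) = (-48 + m)/(4*m) (q(m) = ((m - 48)/(m + m))/2 = ((-48 + m)/((2*m)))/2 = ((-48 + m)*(1/(2*m)))/2 = ((-48 + m)/(2*m))/2 = (-48 + m)/(4*m))
sqrt(q(11) - 4538) = sqrt((1/4)*(-48 + 11)/11 - 4538) = sqrt((1/4)*(1/11)*(-37) - 4538) = sqrt(-37/44 - 4538) = sqrt(-199709/44) = I*sqrt(2196799)/22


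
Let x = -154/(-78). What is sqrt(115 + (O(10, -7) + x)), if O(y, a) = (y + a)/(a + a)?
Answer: sqrt(34808046)/546 ≈ 10.806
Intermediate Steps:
x = 77/39 (x = -154*(-1/78) = 77/39 ≈ 1.9744)
O(y, a) = (a + y)/(2*a) (O(y, a) = (a + y)/((2*a)) = (a + y)*(1/(2*a)) = (a + y)/(2*a))
sqrt(115 + (O(10, -7) + x)) = sqrt(115 + ((1/2)*(-7 + 10)/(-7) + 77/39)) = sqrt(115 + ((1/2)*(-1/7)*3 + 77/39)) = sqrt(115 + (-3/14 + 77/39)) = sqrt(115 + 961/546) = sqrt(63751/546) = sqrt(34808046)/546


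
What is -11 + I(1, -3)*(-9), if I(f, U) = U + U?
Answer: 43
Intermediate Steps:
I(f, U) = 2*U
-11 + I(1, -3)*(-9) = -11 + (2*(-3))*(-9) = -11 - 6*(-9) = -11 + 54 = 43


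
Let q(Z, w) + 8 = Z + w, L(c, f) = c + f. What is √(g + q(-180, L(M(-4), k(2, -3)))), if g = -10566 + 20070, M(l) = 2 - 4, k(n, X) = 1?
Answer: 9*√115 ≈ 96.514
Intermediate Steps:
M(l) = -2
g = 9504
q(Z, w) = -8 + Z + w (q(Z, w) = -8 + (Z + w) = -8 + Z + w)
√(g + q(-180, L(M(-4), k(2, -3)))) = √(9504 + (-8 - 180 + (-2 + 1))) = √(9504 + (-8 - 180 - 1)) = √(9504 - 189) = √9315 = 9*√115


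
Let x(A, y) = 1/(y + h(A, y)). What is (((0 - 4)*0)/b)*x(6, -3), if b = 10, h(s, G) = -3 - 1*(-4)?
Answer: 0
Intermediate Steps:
h(s, G) = 1 (h(s, G) = -3 + 4 = 1)
x(A, y) = 1/(1 + y) (x(A, y) = 1/(y + 1) = 1/(1 + y))
(((0 - 4)*0)/b)*x(6, -3) = (((0 - 4)*0)/10)/(1 - 3) = (-4*0*(⅒))/(-2) = (0*(⅒))*(-½) = 0*(-½) = 0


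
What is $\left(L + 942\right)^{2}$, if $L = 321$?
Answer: $1595169$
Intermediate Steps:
$\left(L + 942\right)^{2} = \left(321 + 942\right)^{2} = 1263^{2} = 1595169$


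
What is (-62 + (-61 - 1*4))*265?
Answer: -33655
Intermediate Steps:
(-62 + (-61 - 1*4))*265 = (-62 + (-61 - 4))*265 = (-62 - 65)*265 = -127*265 = -33655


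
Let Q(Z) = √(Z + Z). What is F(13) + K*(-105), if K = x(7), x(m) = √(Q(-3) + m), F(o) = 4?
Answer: 4 - 105*√(7 + I*√6) ≈ -277.9 - 47.899*I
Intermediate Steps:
Q(Z) = √2*√Z (Q(Z) = √(2*Z) = √2*√Z)
x(m) = √(m + I*√6) (x(m) = √(√2*√(-3) + m) = √(√2*(I*√3) + m) = √(I*√6 + m) = √(m + I*√6))
K = √(7 + I*√6) ≈ 2.6848 + 0.45618*I
F(13) + K*(-105) = 4 + √(7 + I*√6)*(-105) = 4 - 105*√(7 + I*√6)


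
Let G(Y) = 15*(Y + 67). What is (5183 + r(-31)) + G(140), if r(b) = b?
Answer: 8257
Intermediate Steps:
G(Y) = 1005 + 15*Y (G(Y) = 15*(67 + Y) = 1005 + 15*Y)
(5183 + r(-31)) + G(140) = (5183 - 31) + (1005 + 15*140) = 5152 + (1005 + 2100) = 5152 + 3105 = 8257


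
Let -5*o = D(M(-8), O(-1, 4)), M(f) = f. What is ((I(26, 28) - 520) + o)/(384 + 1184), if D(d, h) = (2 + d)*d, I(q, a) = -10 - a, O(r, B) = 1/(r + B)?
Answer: -1419/3920 ≈ -0.36199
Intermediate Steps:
O(r, B) = 1/(B + r)
D(d, h) = d*(2 + d)
o = -48/5 (o = -(-8)*(2 - 8)/5 = -(-8)*(-6)/5 = -⅕*48 = -48/5 ≈ -9.6000)
((I(26, 28) - 520) + o)/(384 + 1184) = (((-10 - 1*28) - 520) - 48/5)/(384 + 1184) = (((-10 - 28) - 520) - 48/5)/1568 = ((-38 - 520) - 48/5)*(1/1568) = (-558 - 48/5)*(1/1568) = -2838/5*1/1568 = -1419/3920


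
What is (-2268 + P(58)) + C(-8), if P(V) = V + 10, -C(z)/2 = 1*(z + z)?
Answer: -2168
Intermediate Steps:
C(z) = -4*z (C(z) = -2*(z + z) = -2*2*z = -4*z)
P(V) = 10 + V
(-2268 + P(58)) + C(-8) = (-2268 + (10 + 58)) - 4*(-8) = (-2268 + 68) + 32 = -2200 + 32 = -2168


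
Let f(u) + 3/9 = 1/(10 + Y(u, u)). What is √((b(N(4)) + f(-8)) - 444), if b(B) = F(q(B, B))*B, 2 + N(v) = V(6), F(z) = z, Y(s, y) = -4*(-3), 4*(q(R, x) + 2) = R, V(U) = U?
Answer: I*√1952742/66 ≈ 21.173*I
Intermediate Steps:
q(R, x) = -2 + R/4
Y(s, y) = 12
f(u) = -19/66 (f(u) = -⅓ + 1/(10 + 12) = -⅓ + 1/22 = -19/66)
N(v) = 4 (N(v) = -2 + 6 = 4)
b(B) = B*(-2 + B/4) (b(B) = (-2 + B/4)*B = B*(-2 + B/4))
√((b(N(4)) + f(-8)) - 444) = √(((¼)*4*(-8 + 4) - 19/66) - 444) = √(((¼)*4*(-4) - 19/66) - 444) = √((-4 - 19/66) - 444) = √(-283/66 - 444) = √(-29587/66) = I*√1952742/66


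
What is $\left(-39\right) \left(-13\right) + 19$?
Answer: $526$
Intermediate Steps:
$\left(-39\right) \left(-13\right) + 19 = 507 + 19 = 526$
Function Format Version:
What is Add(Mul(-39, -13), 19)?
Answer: 526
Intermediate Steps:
Add(Mul(-39, -13), 19) = Add(507, 19) = 526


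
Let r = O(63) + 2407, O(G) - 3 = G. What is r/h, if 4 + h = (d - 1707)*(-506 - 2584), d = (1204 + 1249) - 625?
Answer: -2473/373894 ≈ -0.0066142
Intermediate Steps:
O(G) = 3 + G
d = 1828 (d = 2453 - 625 = 1828)
r = 2473 (r = (3 + 63) + 2407 = 66 + 2407 = 2473)
h = -373894 (h = -4 + (1828 - 1707)*(-506 - 2584) = -4 + 121*(-3090) = -4 - 373890 = -373894)
r/h = 2473/(-373894) = 2473*(-1/373894) = -2473/373894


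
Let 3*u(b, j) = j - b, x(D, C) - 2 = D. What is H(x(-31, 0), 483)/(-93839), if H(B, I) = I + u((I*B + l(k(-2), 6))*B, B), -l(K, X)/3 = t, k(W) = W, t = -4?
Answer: 404435/281517 ≈ 1.4366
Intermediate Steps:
l(K, X) = 12 (l(K, X) = -3*(-4) = 12)
x(D, C) = 2 + D
u(b, j) = -b/3 + j/3 (u(b, j) = (j - b)/3 = -b/3 + j/3)
H(B, I) = I + B/3 - B*(12 + B*I)/3 (H(B, I) = I + (-(I*B + 12)*B/3 + B/3) = I + (-(B*I + 12)*B/3 + B/3) = I + (-(12 + B*I)*B/3 + B/3) = I + (-B*(12 + B*I)/3 + B/3) = I + (B/3 - B*(12 + B*I)/3) = I + B/3 - B*(12 + B*I)/3)
H(x(-31, 0), 483)/(-93839) = (483 + (2 - 31)/3 - (2 - 31)*(12 + (2 - 31)*483)/3)/(-93839) = (483 + (⅓)*(-29) - ⅓*(-29)*(12 - 29*483))*(-1/93839) = (483 - 29/3 - ⅓*(-29)*(12 - 14007))*(-1/93839) = (483 - 29/3 - ⅓*(-29)*(-13995))*(-1/93839) = (483 - 29/3 - 135285)*(-1/93839) = -404435/3*(-1/93839) = 404435/281517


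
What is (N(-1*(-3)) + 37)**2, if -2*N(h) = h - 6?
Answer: 5929/4 ≈ 1482.3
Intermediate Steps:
N(h) = 3 - h/2 (N(h) = -(h - 6)/2 = -(-6 + h)/2 = 3 - h/2)
(N(-1*(-3)) + 37)**2 = ((3 - (-1)*(-3)/2) + 37)**2 = ((3 - 1/2*3) + 37)**2 = ((3 - 3/2) + 37)**2 = (3/2 + 37)**2 = (77/2)**2 = 5929/4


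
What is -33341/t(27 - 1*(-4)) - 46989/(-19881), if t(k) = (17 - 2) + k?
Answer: -73410103/101614 ≈ -722.44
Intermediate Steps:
t(k) = 15 + k
-33341/t(27 - 1*(-4)) - 46989/(-19881) = -33341/(15 + (27 - 1*(-4))) - 46989/(-19881) = -33341/(15 + (27 + 4)) - 46989*(-1/19881) = -33341/(15 + 31) + 5221/2209 = -33341/46 + 5221/2209 = -73410103/101614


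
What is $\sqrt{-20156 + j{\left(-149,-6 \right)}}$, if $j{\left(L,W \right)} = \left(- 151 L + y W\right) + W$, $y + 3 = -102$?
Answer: $\sqrt{2967} \approx 54.47$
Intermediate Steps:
$y = -105$ ($y = -3 - 102 = -105$)
$j{\left(L,W \right)} = - 151 L - 104 W$ ($j{\left(L,W \right)} = \left(- 151 L - 105 W\right) + W = - 151 L - 104 W$)
$\sqrt{-20156 + j{\left(-149,-6 \right)}} = \sqrt{-20156 - -23123} = \sqrt{-20156 + \left(22499 + 624\right)} = \sqrt{-20156 + 23123} = \sqrt{2967}$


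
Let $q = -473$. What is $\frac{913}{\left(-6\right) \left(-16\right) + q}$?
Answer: $- \frac{913}{377} \approx -2.4217$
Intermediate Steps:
$\frac{913}{\left(-6\right) \left(-16\right) + q} = \frac{913}{\left(-6\right) \left(-16\right) - 473} = \frac{913}{96 - 473} = \frac{913}{-377} = 913 \left(- \frac{1}{377}\right) = - \frac{913}{377}$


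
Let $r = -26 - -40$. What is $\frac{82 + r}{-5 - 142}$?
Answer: $- \frac{32}{49} \approx -0.65306$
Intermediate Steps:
$r = 14$ ($r = -26 + 40 = 14$)
$\frac{82 + r}{-5 - 142} = \frac{82 + 14}{-5 - 142} = \frac{96}{-147} = 96 \left(- \frac{1}{147}\right) = - \frac{32}{49}$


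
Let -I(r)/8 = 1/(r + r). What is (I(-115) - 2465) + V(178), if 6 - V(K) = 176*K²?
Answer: -641566941/115 ≈ -5.5788e+6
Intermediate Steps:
V(K) = 6 - 176*K²
I(r) = -4/r (I(r) = -8/(r + r) = -8*1/(2*r) = -4/r)
(I(-115) - 2465) + V(178) = (-4/(-115) - 2465) + (6 - 176*178²) = (-4*(-1/115) - 2465) + (6 - 176*31684) = (4/115 - 2465) + (6 - 5576384) = -283471/115 - 5576378 = -641566941/115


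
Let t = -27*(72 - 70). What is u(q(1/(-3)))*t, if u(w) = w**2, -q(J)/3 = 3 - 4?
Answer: -486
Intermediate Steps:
q(J) = 3 (q(J) = -3*(3 - 4) = -3*(-1) = 3)
t = -54 (t = -27*2 = -54)
u(q(1/(-3)))*t = 3**2*(-54) = 9*(-54) = -486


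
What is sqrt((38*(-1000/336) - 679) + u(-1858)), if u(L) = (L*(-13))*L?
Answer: I*sqrt(19791605526)/21 ≈ 6699.2*I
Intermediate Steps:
u(L) = -13*L**2 (u(L) = (-13*L)*L = -13*L**2)
sqrt((38*(-1000/336) - 679) + u(-1858)) = sqrt((38*(-1000/336) - 679) - 13*(-1858)**2) = sqrt((38*(-1000*1/336) - 679) - 13*3452164) = sqrt((38*(-125/42) - 679) - 44878132) = sqrt((-2375/21 - 679) - 44878132) = sqrt(-16634/21 - 44878132) = sqrt(-942457406/21) = I*sqrt(19791605526)/21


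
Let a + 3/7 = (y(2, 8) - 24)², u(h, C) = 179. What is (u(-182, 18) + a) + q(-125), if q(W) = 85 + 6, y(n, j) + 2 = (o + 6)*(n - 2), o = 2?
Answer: 6619/7 ≈ 945.57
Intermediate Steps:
y(n, j) = -18 + 8*n (y(n, j) = -2 + (2 + 6)*(n - 2) = -2 + 8*(-2 + n) = -2 + (-16 + 8*n) = -18 + 8*n)
q(W) = 91
a = 4729/7 (a = -3/7 + ((-18 + 8*2) - 24)² = -3/7 + ((-18 + 16) - 24)² = -3/7 + (-2 - 24)² = -3/7 + (-26)² = -3/7 + 676 = 4729/7 ≈ 675.57)
(u(-182, 18) + a) + q(-125) = (179 + 4729/7) + 91 = 5982/7 + 91 = 6619/7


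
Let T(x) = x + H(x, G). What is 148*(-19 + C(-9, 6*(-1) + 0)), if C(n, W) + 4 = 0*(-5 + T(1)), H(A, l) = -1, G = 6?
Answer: -3404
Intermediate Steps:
T(x) = -1 + x (T(x) = x - 1 = -1 + x)
C(n, W) = -4 (C(n, W) = -4 + 0*(-5 + (-1 + 1)) = -4 + 0*(-5 + 0) = -4 + 0*(-5) = -4 + 0 = -4)
148*(-19 + C(-9, 6*(-1) + 0)) = 148*(-19 - 4) = 148*(-23) = -3404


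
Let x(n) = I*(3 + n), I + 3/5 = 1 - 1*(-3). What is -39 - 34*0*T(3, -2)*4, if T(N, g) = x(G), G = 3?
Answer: -39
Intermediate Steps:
I = 17/5 (I = -3/5 + (1 - 1*(-3)) = -3/5 + (1 + 3) = -3/5 + 4 = 17/5 ≈ 3.4000)
x(n) = 51/5 + 17*n/5 (x(n) = 17*(3 + n)/5 = 51/5 + 17*n/5)
T(N, g) = 102/5 (T(N, g) = 51/5 + (17/5)*3 = 51/5 + 51/5 = 102/5)
-39 - 34*0*T(3, -2)*4 = -39 - 34*0*(102/5)*4 = -39 - 0*4 = -39 - 34*0 = -39 + 0 = -39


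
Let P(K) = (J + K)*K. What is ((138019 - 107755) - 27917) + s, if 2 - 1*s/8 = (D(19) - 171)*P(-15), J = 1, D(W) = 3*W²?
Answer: -1529797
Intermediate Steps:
P(K) = K*(1 + K) (P(K) = (1 + K)*K = K*(1 + K))
s = -1532144 (s = 16 - 8*(3*19² - 171)*(-15*(1 - 15)) = 16 - 8*(3*361 - 171)*(-15*(-14)) = 16 - 8*(1083 - 171)*210 = 16 - 7296*210 = 16 - 8*191520 = 16 - 1532160 = -1532144)
((138019 - 107755) - 27917) + s = ((138019 - 107755) - 27917) - 1532144 = (30264 - 27917) - 1532144 = 2347 - 1532144 = -1529797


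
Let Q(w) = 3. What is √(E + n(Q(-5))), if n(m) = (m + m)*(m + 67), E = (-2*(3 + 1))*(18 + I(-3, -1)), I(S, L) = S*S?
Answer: 2*√51 ≈ 14.283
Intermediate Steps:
I(S, L) = S²
E = -216 (E = (-2*(3 + 1))*(18 + (-3)²) = (-2*4)*(18 + 9) = -8*27 = -216)
n(m) = 2*m*(67 + m) (n(m) = (2*m)*(67 + m) = 2*m*(67 + m))
√(E + n(Q(-5))) = √(-216 + 2*3*(67 + 3)) = √(-216 + 2*3*70) = √(-216 + 420) = √204 = 2*√51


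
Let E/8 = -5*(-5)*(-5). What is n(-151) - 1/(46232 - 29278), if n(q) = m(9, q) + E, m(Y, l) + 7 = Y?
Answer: -16920093/16954 ≈ -998.00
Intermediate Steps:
m(Y, l) = -7 + Y
E = -1000 (E = 8*(-5*(-5)*(-5)) = 8*(25*(-5)) = 8*(-125) = -1000)
n(q) = -998 (n(q) = (-7 + 9) - 1000 = 2 - 1000 = -998)
n(-151) - 1/(46232 - 29278) = -998 - 1/(46232 - 29278) = -998 - 1/16954 = -16920093/16954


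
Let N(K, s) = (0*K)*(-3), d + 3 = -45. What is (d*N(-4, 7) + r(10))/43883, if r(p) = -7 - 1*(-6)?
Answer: -1/43883 ≈ -2.2788e-5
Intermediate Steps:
d = -48 (d = -3 - 45 = -48)
r(p) = -1 (r(p) = -7 + 6 = -1)
N(K, s) = 0 (N(K, s) = 0*(-3) = 0)
(d*N(-4, 7) + r(10))/43883 = (-48*0 - 1)/43883 = (0 - 1)*(1/43883) = -1*1/43883 = -1/43883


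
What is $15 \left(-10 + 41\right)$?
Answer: $465$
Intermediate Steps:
$15 \left(-10 + 41\right) = 15 \cdot 31 = 465$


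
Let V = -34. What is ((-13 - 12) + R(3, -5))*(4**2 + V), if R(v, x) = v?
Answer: 396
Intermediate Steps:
((-13 - 12) + R(3, -5))*(4**2 + V) = ((-13 - 12) + 3)*(4**2 - 34) = (-25 + 3)*(16 - 34) = -22*(-18) = 396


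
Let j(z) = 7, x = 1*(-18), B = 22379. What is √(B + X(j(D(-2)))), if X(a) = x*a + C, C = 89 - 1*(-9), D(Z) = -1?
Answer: √22351 ≈ 149.50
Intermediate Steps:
x = -18
C = 98 (C = 89 + 9 = 98)
X(a) = 98 - 18*a (X(a) = -18*a + 98 = 98 - 18*a)
√(B + X(j(D(-2)))) = √(22379 + (98 - 18*7)) = √(22379 + (98 - 126)) = √(22379 - 28) = √22351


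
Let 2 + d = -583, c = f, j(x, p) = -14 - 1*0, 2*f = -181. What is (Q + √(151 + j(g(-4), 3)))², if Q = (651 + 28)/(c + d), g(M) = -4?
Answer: 5140749/37249 - 388*√137/193 ≈ 114.48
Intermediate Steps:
f = -181/2 (f = (½)*(-181) = -181/2 ≈ -90.500)
j(x, p) = -14 (j(x, p) = -14 + 0 = -14)
c = -181/2 ≈ -90.500
d = -585 (d = -2 - 583 = -585)
Q = -194/193 (Q = (651 + 28)/(-181/2 - 585) = 679/(-1351/2) = 679*(-2/1351) = -194/193 ≈ -1.0052)
(Q + √(151 + j(g(-4), 3)))² = (-194/193 + √(151 - 14))² = (-194/193 + √137)²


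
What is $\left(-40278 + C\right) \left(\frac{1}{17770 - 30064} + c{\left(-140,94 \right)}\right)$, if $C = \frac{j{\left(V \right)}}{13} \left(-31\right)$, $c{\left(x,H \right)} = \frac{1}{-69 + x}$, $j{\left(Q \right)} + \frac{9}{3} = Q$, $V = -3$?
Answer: $\frac{1090736714}{5567133} \approx 195.92$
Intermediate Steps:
$j{\left(Q \right)} = -3 + Q$
$C = \frac{186}{13}$ ($C = \frac{-3 - 3}{13} \left(-31\right) = \left(-6\right) \frac{1}{13} \left(-31\right) = \left(- \frac{6}{13}\right) \left(-31\right) = \frac{186}{13} \approx 14.308$)
$\left(-40278 + C\right) \left(\frac{1}{17770 - 30064} + c{\left(-140,94 \right)}\right) = \left(-40278 + \frac{186}{13}\right) \left(\frac{1}{17770 - 30064} + \frac{1}{-69 - 140}\right) = - \frac{523428 \left(\frac{1}{-12294} + \frac{1}{-209}\right)}{13} = - \frac{523428 \left(- \frac{1}{12294} - \frac{1}{209}\right)}{13} = \left(- \frac{523428}{13}\right) \left(- \frac{12503}{2569446}\right) = \frac{1090736714}{5567133}$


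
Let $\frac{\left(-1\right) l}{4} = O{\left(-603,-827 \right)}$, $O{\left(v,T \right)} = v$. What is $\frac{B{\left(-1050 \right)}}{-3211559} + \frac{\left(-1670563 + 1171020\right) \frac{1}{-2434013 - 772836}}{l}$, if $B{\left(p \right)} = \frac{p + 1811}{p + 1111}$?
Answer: $\frac{91976746911089}{1515310226825199012} \approx 6.0698 \cdot 10^{-5}$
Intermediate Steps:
$B{\left(p \right)} = \frac{1811 + p}{1111 + p}$
$l = 2412$ ($l = \left(-4\right) \left(-603\right) = 2412$)
$\frac{B{\left(-1050 \right)}}{-3211559} + \frac{\left(-1670563 + 1171020\right) \frac{1}{-2434013 - 772836}}{l} = \frac{\frac{1}{1111 - 1050} \left(1811 - 1050\right)}{-3211559} + \frac{\left(-1670563 + 1171020\right) \frac{1}{-2434013 - 772836}}{2412} = \frac{1}{61} \cdot 761 \left(- \frac{1}{3211559}\right) + - \frac{499543}{-3206849} \cdot \frac{1}{2412} = \frac{1}{61} \cdot 761 \left(- \frac{1}{3211559}\right) + \left(-499543\right) \left(- \frac{1}{3206849}\right) \frac{1}{2412} = \frac{761}{61} \left(- \frac{1}{3211559}\right) + \frac{499543}{3206849} \cdot \frac{1}{2412} = - \frac{761}{195905099} + \frac{499543}{7734919788} = \frac{91976746911089}{1515310226825199012}$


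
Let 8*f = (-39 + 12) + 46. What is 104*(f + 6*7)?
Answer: 4615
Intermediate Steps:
f = 19/8 (f = ((-39 + 12) + 46)/8 = (-27 + 46)/8 = (⅛)*19 = 19/8 ≈ 2.3750)
104*(f + 6*7) = 104*(19/8 + 6*7) = 104*(19/8 + 42) = 104*(355/8) = 4615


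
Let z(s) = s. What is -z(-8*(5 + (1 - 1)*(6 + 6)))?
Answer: 40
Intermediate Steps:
-z(-8*(5 + (1 - 1)*(6 + 6))) = -(-8)*(5 + (1 - 1)*(6 + 6)) = -(-8)*(5 + 0*12) = -(-8)*(5 + 0) = -(-8)*5 = -1*(-40) = 40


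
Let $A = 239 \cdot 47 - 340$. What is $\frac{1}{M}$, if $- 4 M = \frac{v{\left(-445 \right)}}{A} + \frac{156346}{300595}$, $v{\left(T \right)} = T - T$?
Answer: $- \frac{601190}{78173} \approx -7.6905$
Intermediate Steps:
$A = 10893$ ($A = 11233 - 340 = 10893$)
$v{\left(T \right)} = 0$
$M = - \frac{78173}{601190}$ ($M = - \frac{\frac{0}{10893} + \frac{156346}{300595}}{4} = - \frac{0 \cdot \frac{1}{10893} + 156346 \cdot \frac{1}{300595}}{4} = - \frac{0 + \frac{156346}{300595}}{4} = \left(- \frac{1}{4}\right) \frac{156346}{300595} = - \frac{78173}{601190} \approx -0.13003$)
$\frac{1}{M} = \frac{1}{- \frac{78173}{601190}} = - \frac{601190}{78173}$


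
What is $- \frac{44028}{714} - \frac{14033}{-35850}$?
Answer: $- \frac{261397373}{4266150} \approx -61.272$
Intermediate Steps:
$- \frac{44028}{714} - \frac{14033}{-35850} = \left(-44028\right) \frac{1}{714} - - \frac{14033}{35850} = - \frac{7338}{119} + \frac{14033}{35850} = - \frac{261397373}{4266150}$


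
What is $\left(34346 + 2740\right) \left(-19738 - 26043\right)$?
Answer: $-1697834166$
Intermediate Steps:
$\left(34346 + 2740\right) \left(-19738 - 26043\right) = 37086 \left(-19738 - 26043\right) = 37086 \left(-45781\right) = -1697834166$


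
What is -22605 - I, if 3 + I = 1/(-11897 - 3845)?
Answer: -355800683/15742 ≈ -22602.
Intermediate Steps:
I = -47227/15742 (I = -3 + 1/(-11897 - 3845) = -3 + 1/(-15742) = -3 - 1/15742 = -47227/15742 ≈ -3.0001)
-22605 - I = -22605 - 1*(-47227/15742) = -22605 + 47227/15742 = -355800683/15742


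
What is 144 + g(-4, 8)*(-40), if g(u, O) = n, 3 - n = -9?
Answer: -336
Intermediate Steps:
n = 12 (n = 3 - 1*(-9) = 3 + 9 = 12)
g(u, O) = 12
144 + g(-4, 8)*(-40) = 144 + 12*(-40) = 144 - 480 = -336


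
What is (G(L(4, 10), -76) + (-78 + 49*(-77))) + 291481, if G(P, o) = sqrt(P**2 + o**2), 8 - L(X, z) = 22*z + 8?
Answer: 287630 + 4*sqrt(3386) ≈ 2.8786e+5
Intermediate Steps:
L(X, z) = -22*z (L(X, z) = 8 - (22*z + 8) = 8 - (8 + 22*z) = 8 + (-8 - 22*z) = -22*z)
(G(L(4, 10), -76) + (-78 + 49*(-77))) + 291481 = (sqrt((-22*10)**2 + (-76)**2) + (-78 + 49*(-77))) + 291481 = (sqrt((-220)**2 + 5776) + (-78 - 3773)) + 291481 = (sqrt(48400 + 5776) - 3851) + 291481 = (sqrt(54176) - 3851) + 291481 = (4*sqrt(3386) - 3851) + 291481 = (-3851 + 4*sqrt(3386)) + 291481 = 287630 + 4*sqrt(3386)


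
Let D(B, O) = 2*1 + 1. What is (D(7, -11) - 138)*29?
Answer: -3915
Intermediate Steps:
D(B, O) = 3 (D(B, O) = 2 + 1 = 3)
(D(7, -11) - 138)*29 = (3 - 138)*29 = -135*29 = -3915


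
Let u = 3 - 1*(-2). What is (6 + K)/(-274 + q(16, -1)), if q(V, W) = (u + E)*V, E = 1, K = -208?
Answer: 101/89 ≈ 1.1348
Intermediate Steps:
u = 5 (u = 3 + 2 = 5)
q(V, W) = 6*V (q(V, W) = (5 + 1)*V = 6*V)
(6 + K)/(-274 + q(16, -1)) = (6 - 208)/(-274 + 6*16) = -202/(-274 + 96) = -202/(-178) = -202*(-1/178) = 101/89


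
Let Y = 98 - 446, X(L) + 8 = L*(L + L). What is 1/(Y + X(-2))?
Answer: -1/348 ≈ -0.0028736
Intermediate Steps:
X(L) = -8 + 2*L² (X(L) = -8 + L*(L + L) = -8 + L*(2*L) = -8 + 2*L²)
Y = -348
1/(Y + X(-2)) = 1/(-348 + (-8 + 2*(-2)²)) = 1/(-348 + (-8 + 2*4)) = 1/(-348 + (-8 + 8)) = 1/(-348 + 0) = 1/(-348) = -1/348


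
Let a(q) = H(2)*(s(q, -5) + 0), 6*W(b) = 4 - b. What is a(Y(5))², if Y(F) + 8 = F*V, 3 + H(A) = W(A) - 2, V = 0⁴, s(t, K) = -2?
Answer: 784/9 ≈ 87.111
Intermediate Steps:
W(b) = ⅔ - b/6 (W(b) = (4 - b)/6 = ⅔ - b/6)
V = 0
H(A) = -13/3 - A/6 (H(A) = -3 + ((⅔ - A/6) - 2) = -3 + (-4/3 - A/6) = -13/3 - A/6)
Y(F) = -8 (Y(F) = -8 + F*0 = -8 + 0 = -8)
a(q) = 28/3 (a(q) = (-13/3 - ⅙*2)*(-2 + 0) = (-13/3 - ⅓)*(-2) = -14/3*(-2) = 28/3)
a(Y(5))² = (28/3)² = 784/9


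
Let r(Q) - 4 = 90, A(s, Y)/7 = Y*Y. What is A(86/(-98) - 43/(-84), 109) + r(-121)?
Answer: 83261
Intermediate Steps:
A(s, Y) = 7*Y² (A(s, Y) = 7*(Y*Y) = 7*Y²)
r(Q) = 94 (r(Q) = 4 + 90 = 94)
A(86/(-98) - 43/(-84), 109) + r(-121) = 7*109² + 94 = 7*11881 + 94 = 83167 + 94 = 83261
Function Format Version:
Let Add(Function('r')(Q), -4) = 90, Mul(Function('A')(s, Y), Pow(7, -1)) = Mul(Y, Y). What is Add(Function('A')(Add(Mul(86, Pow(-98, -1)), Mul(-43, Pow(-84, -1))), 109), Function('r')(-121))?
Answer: 83261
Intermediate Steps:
Function('A')(s, Y) = Mul(7, Pow(Y, 2)) (Function('A')(s, Y) = Mul(7, Mul(Y, Y)) = Mul(7, Pow(Y, 2)))
Function('r')(Q) = 94 (Function('r')(Q) = Add(4, 90) = 94)
Add(Function('A')(Add(Mul(86, Pow(-98, -1)), Mul(-43, Pow(-84, -1))), 109), Function('r')(-121)) = Add(Mul(7, Pow(109, 2)), 94) = Add(Mul(7, 11881), 94) = Add(83167, 94) = 83261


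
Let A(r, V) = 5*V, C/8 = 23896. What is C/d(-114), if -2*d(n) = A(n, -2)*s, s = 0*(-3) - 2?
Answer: -95584/5 ≈ -19117.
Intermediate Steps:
C = 191168 (C = 8*23896 = 191168)
s = -2 (s = 0 - 2 = -2)
d(n) = -10 (d(n) = -5*(-2)*(-2)/2 = -(-5)*(-2) = -½*20 = -10)
C/d(-114) = 191168/(-10) = 191168*(-⅒) = -95584/5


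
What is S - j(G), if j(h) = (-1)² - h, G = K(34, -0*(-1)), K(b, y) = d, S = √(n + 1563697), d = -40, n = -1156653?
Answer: 597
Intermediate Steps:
S = 638 (S = √(-1156653 + 1563697) = √407044 = 638)
K(b, y) = -40
G = -40
j(h) = 1 - h
S - j(G) = 638 - (1 - 1*(-40)) = 638 - (1 + 40) = 638 - 1*41 = 638 - 41 = 597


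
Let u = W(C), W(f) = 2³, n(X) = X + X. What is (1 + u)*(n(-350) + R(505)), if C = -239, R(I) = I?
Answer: -1755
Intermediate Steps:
n(X) = 2*X
W(f) = 8
u = 8
(1 + u)*(n(-350) + R(505)) = (1 + 8)*(2*(-350) + 505) = 9*(-700 + 505) = 9*(-195) = -1755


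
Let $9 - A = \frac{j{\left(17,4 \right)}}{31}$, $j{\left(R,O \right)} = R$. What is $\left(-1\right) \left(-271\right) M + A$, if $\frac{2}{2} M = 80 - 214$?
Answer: $- \frac{1125472}{31} \approx -36306.0$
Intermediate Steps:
$M = -134$ ($M = 80 - 214 = -134$)
$A = \frac{262}{31}$ ($A = 9 - \frac{17}{31} = \frac{262}{31} \approx 8.4516$)
$\left(-1\right) \left(-271\right) M + A = \left(-1\right) \left(-271\right) \left(-134\right) + \frac{262}{31} = 271 \left(-134\right) + \frac{262}{31} = -36314 + \frac{262}{31} = - \frac{1125472}{31}$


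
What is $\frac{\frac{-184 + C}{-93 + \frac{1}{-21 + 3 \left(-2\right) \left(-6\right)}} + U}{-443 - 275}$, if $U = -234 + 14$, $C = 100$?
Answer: $\frac{76355}{250223} \approx 0.30515$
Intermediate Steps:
$U = -220$
$\frac{\frac{-184 + C}{-93 + \frac{1}{-21 + 3 \left(-2\right) \left(-6\right)}} + U}{-443 - 275} = \frac{\frac{-184 + 100}{-93 + \frac{1}{-21 + 3 \left(-2\right) \left(-6\right)}} - 220}{-443 - 275} = \frac{- \frac{84}{-93 + \frac{1}{-21 - -36}} - 220}{-718} = \left(- \frac{84}{-93 + \frac{1}{-21 + 36}} - 220\right) \left(- \frac{1}{718}\right) = \left(- \frac{84}{-93 + \frac{1}{15}} - 220\right) \left(- \frac{1}{718}\right) = \left(- \frac{84}{- \frac{1394}{15}} - 220\right) \left(- \frac{1}{718}\right) = \left(\left(-84\right) \left(- \frac{15}{1394}\right) - 220\right) \left(- \frac{1}{718}\right) = \left(\frac{630}{697} - 220\right) \left(- \frac{1}{718}\right) = \left(- \frac{152710}{697}\right) \left(- \frac{1}{718}\right) = \frac{76355}{250223}$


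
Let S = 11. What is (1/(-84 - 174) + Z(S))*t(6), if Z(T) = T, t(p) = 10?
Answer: 14185/129 ≈ 109.96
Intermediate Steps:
(1/(-84 - 174) + Z(S))*t(6) = (1/(-84 - 174) + 11)*10 = (1/(-258) + 11)*10 = (-1/258 + 11)*10 = (2837/258)*10 = 14185/129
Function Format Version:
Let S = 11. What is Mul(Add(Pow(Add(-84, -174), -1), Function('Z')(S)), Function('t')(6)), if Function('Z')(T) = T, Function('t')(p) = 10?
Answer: Rational(14185, 129) ≈ 109.96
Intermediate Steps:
Mul(Add(Pow(Add(-84, -174), -1), Function('Z')(S)), Function('t')(6)) = Mul(Add(Pow(Add(-84, -174), -1), 11), 10) = Mul(Add(Pow(-258, -1), 11), 10) = Mul(Add(Rational(-1, 258), 11), 10) = Mul(Rational(2837, 258), 10) = Rational(14185, 129)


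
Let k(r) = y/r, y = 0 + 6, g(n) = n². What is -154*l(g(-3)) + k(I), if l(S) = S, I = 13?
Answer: -18012/13 ≈ -1385.5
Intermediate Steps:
y = 6
k(r) = 6/r
-154*l(g(-3)) + k(I) = -154*(-3)² + 6/13 = -154*9 + 6*(1/13) = -1386 + 6/13 = -18012/13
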